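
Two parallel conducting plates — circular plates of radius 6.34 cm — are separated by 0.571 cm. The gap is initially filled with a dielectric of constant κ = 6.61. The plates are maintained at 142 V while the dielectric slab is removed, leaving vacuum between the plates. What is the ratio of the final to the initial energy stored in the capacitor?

Battery connected ⇒ V is held fixed.
C₂ = 0.151 C₁ and U = ½CV², so U₂/U₁ = C₂/C₁ = 0.151.

U₂/U₁ ≈ 0.151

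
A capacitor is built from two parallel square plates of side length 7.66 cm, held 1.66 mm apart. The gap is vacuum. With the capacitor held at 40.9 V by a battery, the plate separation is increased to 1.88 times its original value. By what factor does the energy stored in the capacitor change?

0.532

Battery connected ⇒ V is held fixed.
C₂ = 0.532 C₁ and U = ½CV², so U₂/U₁ = C₂/C₁ = 0.532.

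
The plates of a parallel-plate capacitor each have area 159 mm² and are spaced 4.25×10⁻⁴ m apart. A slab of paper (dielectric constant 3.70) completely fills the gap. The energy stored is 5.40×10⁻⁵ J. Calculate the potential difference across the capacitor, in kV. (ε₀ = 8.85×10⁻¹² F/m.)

2.97 kV

A = 159 mm² = 1.59×10⁻⁴ m².
C = κε₀A/d = 3.70 × 8.85×10⁻¹² × 1.59×10⁻⁴ / 4.25×10⁻⁴ = 1.23×10⁻¹¹ F.
V = √(2U/C) = √(2 × 5.40×10⁻⁵ / 1.23×10⁻¹¹) = 2.97×10³ V.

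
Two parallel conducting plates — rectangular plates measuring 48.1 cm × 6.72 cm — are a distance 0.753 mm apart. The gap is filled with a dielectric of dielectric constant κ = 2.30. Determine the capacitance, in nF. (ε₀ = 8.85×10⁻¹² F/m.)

A = 48.1 × 6.72 cm² = 3.23×10⁻² m².
C = κε₀A/d = 2.30 × 8.85×10⁻¹² × 3.23×10⁻² / 7.53×10⁻⁴ = 8.74×10⁻¹⁰ F.

0.874 nF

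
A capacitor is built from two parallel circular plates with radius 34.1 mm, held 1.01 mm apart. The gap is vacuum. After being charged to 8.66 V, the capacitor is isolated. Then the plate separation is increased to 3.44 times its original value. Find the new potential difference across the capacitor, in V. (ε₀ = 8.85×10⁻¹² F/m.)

29.8 V

A = π(34.1 mm)² = 3.65×10⁻³ m².
Initially C₁ = ε₀A/d = 8.85×10⁻¹² × 3.65×10⁻³ / 1.01×10⁻³ = 3.20×10⁻¹¹ F.
V₁ = 8.66 V.
Isolated ⇒ Q is held fixed. C₂ = 0.291 C₁ and V = Q/C, so V₂/V₁ = C₁/C₂ = 3.44.
V₂ = 3.44 × 8.66 = 29.8 V.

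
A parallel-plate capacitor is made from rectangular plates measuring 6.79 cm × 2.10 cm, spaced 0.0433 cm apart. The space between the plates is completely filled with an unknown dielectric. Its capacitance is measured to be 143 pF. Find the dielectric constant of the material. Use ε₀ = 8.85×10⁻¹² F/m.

A = 6.79 × 2.10 cm² = 1.43×10⁻³ m².
κ = Cd/(ε₀A) = 1.43×10⁻¹⁰ × 4.33×10⁻⁴ / (8.85×10⁻¹² × 1.43×10⁻³) = 4.91.

κ ≈ 4.91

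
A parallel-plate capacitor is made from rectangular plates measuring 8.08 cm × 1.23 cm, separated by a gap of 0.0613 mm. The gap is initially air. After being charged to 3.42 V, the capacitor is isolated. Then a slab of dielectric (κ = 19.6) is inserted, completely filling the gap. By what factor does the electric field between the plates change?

Isolated ⇒ Q is held fixed.
V₂ = Q/C₂ = V₁/19.6; E = V/d, so E₂/E₁ = (V₂/V₁)(d₁/d₂) = 0.0510.

E₂/E₁ ≈ 0.0510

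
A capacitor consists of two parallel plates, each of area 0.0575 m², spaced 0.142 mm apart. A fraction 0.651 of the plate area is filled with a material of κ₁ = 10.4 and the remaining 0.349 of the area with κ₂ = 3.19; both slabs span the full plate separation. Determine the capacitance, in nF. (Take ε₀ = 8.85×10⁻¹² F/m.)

Side-by-side slabs ⇒ two capacitors in parallel, each spanning the full gap.
C₁ = κ₁ε₀A₁/d = 10.4 × 8.85×10⁻¹² × 3.74×10⁻² / 1.42×10⁻⁴ = 2.43×10⁻⁸ F.
C₂ = κ₂ε₀A₂/d = 3.19 × 8.85×10⁻¹² × 2.01×10⁻² / 1.42×10⁻⁴ = 3.99×10⁻⁹ F.
C = C₁ + C₂ = 2.83×10⁻⁸ F.

C ≈ 28.3 nF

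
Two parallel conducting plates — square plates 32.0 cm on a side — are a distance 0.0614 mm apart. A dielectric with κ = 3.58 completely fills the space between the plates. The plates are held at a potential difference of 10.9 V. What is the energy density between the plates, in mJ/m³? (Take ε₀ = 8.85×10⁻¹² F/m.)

E = V/d = 10.9 / 6.14×10⁻⁵ = 1.78×10⁵ V/m.
u = ½κε₀E² = ½ × 3.58 × 8.85×10⁻¹² × (1.78×10⁵)² = 0.499 J/m³.

u ≈ 499 mJ/m³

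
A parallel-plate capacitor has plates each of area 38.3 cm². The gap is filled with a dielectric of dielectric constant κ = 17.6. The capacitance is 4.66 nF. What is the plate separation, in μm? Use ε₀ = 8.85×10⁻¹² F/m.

A = 38.3 cm² = 3.83×10⁻³ m².
d = κε₀A/C = 17.6 × 8.85×10⁻¹² × 3.83×10⁻³ / 4.66×10⁻⁹ = 1.28×10⁻⁴ m.

128 μm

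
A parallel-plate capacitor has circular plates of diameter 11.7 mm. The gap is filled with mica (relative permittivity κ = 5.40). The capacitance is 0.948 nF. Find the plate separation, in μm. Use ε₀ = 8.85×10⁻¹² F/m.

5.42 μm

A = π(11.7/2 mm)² = 1.08×10⁻⁴ m².
d = κε₀A/C = 5.40 × 8.85×10⁻¹² × 1.08×10⁻⁴ / 9.48×10⁻¹⁰ = 5.42×10⁻⁶ m.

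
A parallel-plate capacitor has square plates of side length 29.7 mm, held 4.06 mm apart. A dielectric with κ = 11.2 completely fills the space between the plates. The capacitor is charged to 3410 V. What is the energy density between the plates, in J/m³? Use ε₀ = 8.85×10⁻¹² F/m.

u ≈ 35.0 J/m³

E = V/d = 3410 / 4.06×10⁻³ = 8.40×10⁵ V/m.
u = ½κε₀E² = ½ × 11.2 × 8.85×10⁻¹² × (8.40×10⁵)² = 35.0 J/m³.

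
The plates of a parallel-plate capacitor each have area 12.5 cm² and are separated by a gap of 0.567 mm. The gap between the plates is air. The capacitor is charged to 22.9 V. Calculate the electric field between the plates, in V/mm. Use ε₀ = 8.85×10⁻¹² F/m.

E = V/d = 22.9 / 5.67×10⁻⁴ = 4.04×10⁴ V/m.

E ≈ 40.4 V/mm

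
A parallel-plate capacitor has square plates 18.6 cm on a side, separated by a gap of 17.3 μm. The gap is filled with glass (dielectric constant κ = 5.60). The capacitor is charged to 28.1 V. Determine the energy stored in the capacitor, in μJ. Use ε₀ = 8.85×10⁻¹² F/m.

A = (18.6 cm)² = 3.46×10⁻² m².
C = κε₀A/d = 5.60 × 8.85×10⁻¹² × 3.46×10⁻² / 1.73×10⁻⁵ = 9.91×10⁻⁸ F.
U = ½CV² = ½ × 9.91×10⁻⁸ × (28.1)² = 3.91×10⁻⁵ J.

U ≈ 39.1 μJ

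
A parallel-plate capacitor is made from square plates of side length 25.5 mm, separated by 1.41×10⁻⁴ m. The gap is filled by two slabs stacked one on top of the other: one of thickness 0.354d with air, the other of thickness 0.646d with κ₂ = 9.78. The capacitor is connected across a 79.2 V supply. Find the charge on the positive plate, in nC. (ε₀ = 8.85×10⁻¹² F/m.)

A = (25.5 mm)² = 6.50×10⁻⁴ m².
Stacked slabs ⇒ two capacitors in series, each with the full plate area.
C₁ = κ₁ε₀A/d₁ = 1.00 × 8.85×10⁻¹² × 6.50×10⁻⁴ / 4.99×10⁻⁵ = 1.15×10⁻¹⁰ F.
C₂ = κ₂ε₀A/d₂ = 9.78 × 8.85×10⁻¹² × 6.50×10⁻⁴ / 9.11×10⁻⁵ = 6.18×10⁻¹⁰ F.
C = (1/C₁ + 1/C₂)⁻¹ = 9.72×10⁻¹¹ F.
Q = CV = 9.72×10⁻¹¹ × 79.2 = 7.70×10⁻⁹ C.

Q ≈ 7.70 nC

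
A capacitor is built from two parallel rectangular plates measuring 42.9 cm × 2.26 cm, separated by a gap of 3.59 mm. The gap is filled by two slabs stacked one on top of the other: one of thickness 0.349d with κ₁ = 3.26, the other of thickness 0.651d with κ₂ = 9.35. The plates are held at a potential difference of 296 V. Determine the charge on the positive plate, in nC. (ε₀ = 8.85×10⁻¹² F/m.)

A = 42.9 × 2.26 cm² = 9.70×10⁻³ m².
Stacked slabs ⇒ two capacitors in series, each with the full plate area.
C₁ = κ₁ε₀A/d₁ = 3.26 × 8.85×10⁻¹² × 9.70×10⁻³ / 1.25×10⁻³ = 2.23×10⁻¹⁰ F.
C₂ = κ₂ε₀A/d₂ = 9.35 × 8.85×10⁻¹² × 9.70×10⁻³ / 2.34×10⁻³ = 3.43×10⁻¹⁰ F.
C = (1/C₁ + 1/C₂)⁻¹ = 1.35×10⁻¹⁰ F.
Q = CV = 1.35×10⁻¹⁰ × 296 = 4.00×10⁻⁸ C.

Q ≈ 40.0 nC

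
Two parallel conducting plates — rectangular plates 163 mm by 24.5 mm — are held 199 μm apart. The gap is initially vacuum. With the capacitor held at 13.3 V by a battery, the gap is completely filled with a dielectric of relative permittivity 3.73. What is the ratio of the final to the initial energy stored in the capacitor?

U₂/U₁ ≈ 3.73

Battery connected ⇒ V is held fixed.
C₂ = 3.73 C₁ and U = ½CV², so U₂/U₁ = C₂/C₁ = 3.73.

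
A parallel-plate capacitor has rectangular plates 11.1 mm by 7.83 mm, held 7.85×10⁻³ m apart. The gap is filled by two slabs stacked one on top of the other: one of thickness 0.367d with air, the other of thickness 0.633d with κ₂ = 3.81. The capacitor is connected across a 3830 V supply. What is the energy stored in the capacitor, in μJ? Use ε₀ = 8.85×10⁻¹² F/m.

A = 11.1 × 7.83 mm² = 8.69×10⁻⁵ m².
Stacked slabs ⇒ two capacitors in series, each with the full plate area.
C₁ = κ₁ε₀A/d₁ = 1.00 × 8.85×10⁻¹² × 8.69×10⁻⁵ / 2.88×10⁻³ = 2.67×10⁻¹³ F.
C₂ = κ₂ε₀A/d₂ = 3.81 × 8.85×10⁻¹² × 8.69×10⁻⁵ / 4.97×10⁻³ = 5.90×10⁻¹³ F.
C = (1/C₁ + 1/C₂)⁻¹ = 1.84×10⁻¹³ F.
U = ½CV² = ½ × 1.84×10⁻¹³ × (3830)² = 1.35×10⁻⁶ J.

U ≈ 1.35 μJ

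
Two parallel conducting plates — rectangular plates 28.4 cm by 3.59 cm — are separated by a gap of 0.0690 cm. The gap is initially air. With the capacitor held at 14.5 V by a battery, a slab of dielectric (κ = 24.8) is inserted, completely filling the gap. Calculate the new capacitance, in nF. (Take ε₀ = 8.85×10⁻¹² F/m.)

A = 28.4 × 3.59 cm² = 1.02×10⁻² m².
Initially C₁ = ε₀A/d = 8.85×10⁻¹² × 1.02×10⁻² / 6.90×10⁻⁴ = 1.31×10⁻¹⁰ F.
C = κε₀A/d scales with κ, so C₂/C₁ = κ = 24.8.
C₂ = 24.8 × 1.31×10⁻¹⁰ = 3.24×10⁻⁹ F.

3.24 nF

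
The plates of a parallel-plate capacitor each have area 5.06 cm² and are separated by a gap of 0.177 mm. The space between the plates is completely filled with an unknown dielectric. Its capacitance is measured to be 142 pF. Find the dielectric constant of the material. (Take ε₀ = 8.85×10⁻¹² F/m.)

A = 5.06 cm² = 5.06×10⁻⁴ m².
κ = Cd/(ε₀A) = 1.42×10⁻¹⁰ × 1.77×10⁻⁴ / (8.85×10⁻¹² × 5.06×10⁻⁴) = 5.61.

5.61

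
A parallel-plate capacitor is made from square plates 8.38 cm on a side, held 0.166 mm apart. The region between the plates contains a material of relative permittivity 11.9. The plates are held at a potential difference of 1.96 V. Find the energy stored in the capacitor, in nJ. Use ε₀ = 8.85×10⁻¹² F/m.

A = (8.38 cm)² = 7.02×10⁻³ m².
C = κε₀A/d = 11.9 × 8.85×10⁻¹² × 7.02×10⁻³ / 1.66×10⁻⁴ = 4.46×10⁻⁹ F.
U = ½CV² = ½ × 4.46×10⁻⁹ × (1.96)² = 8.56×10⁻⁹ J.

U ≈ 8.56 nJ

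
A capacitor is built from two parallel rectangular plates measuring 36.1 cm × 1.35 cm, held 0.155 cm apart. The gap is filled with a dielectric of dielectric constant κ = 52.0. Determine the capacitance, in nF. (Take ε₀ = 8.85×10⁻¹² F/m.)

A = 36.1 × 1.35 cm² = 4.87×10⁻³ m².
C = κε₀A/d = 52.0 × 8.85×10⁻¹² × 4.87×10⁻³ / 1.55×10⁻³ = 1.45×10⁻⁹ F.

C ≈ 1.45 nF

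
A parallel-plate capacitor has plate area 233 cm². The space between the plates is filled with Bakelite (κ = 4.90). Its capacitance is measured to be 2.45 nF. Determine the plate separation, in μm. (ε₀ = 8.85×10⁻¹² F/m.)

412 μm

A = 233 cm² = 2.33×10⁻² m².
d = κε₀A/C = 4.90 × 8.85×10⁻¹² × 2.33×10⁻² / 2.45×10⁻⁹ = 4.12×10⁻⁴ m.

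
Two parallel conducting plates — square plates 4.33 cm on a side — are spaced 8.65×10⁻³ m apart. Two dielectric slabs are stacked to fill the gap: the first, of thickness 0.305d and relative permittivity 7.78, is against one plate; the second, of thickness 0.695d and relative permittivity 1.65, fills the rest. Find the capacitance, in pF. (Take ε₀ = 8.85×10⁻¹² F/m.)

A = (4.33 cm)² = 1.87×10⁻³ m².
Stacked slabs ⇒ two capacitors in series, each with the full plate area.
C₁ = κ₁ε₀A/d₁ = 7.78 × 8.85×10⁻¹² × 1.87×10⁻³ / 2.64×10⁻³ = 4.89×10⁻¹¹ F.
C₂ = κ₂ε₀A/d₂ = 1.65 × 8.85×10⁻¹² × 1.87×10⁻³ / 6.01×10⁻³ = 4.55×10⁻¹² F.
C = (1/C₁ + 1/C₂)⁻¹ = 4.17×10⁻¹² F.

4.17 pF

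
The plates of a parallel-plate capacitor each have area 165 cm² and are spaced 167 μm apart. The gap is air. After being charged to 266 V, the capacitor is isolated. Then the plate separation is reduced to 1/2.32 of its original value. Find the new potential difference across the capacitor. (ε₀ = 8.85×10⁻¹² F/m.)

115 V

A = 165 cm² = 1.65×10⁻² m².
Initially C₁ = ε₀A/d = 8.85×10⁻¹² × 1.65×10⁻² / 1.67×10⁻⁴ = 8.74×10⁻¹⁰ F.
V₁ = 2.66×10² V.
Isolated ⇒ Q is held fixed. C₂ = 2.32 C₁ and V = Q/C, so V₂/V₁ = C₁/C₂ = 0.431.
V₂ = 0.431 × 2.66×10² = 1.15×10² V.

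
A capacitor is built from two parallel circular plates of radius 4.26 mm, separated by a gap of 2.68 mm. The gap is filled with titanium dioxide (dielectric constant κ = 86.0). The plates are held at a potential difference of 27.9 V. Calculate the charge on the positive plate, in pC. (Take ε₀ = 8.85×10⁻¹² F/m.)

Q ≈ 452 pC

A = π(4.26 mm)² = 5.70×10⁻⁵ m².
C = κε₀A/d = 86.0 × 8.85×10⁻¹² × 5.70×10⁻⁵ / 2.68×10⁻³ = 1.62×10⁻¹¹ F.
Q = CV = 1.62×10⁻¹¹ × 27.9 = 4.52×10⁻¹⁰ C.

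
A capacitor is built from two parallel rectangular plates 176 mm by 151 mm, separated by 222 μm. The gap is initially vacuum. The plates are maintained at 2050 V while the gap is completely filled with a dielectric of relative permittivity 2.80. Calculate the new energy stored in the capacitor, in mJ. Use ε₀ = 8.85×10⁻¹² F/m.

A = 176 × 151 mm² = 2.66×10⁻² m².
Initially C₁ = ε₀A/d = 8.85×10⁻¹² × 2.66×10⁻² / 2.22×10⁻⁴ = 1.06×10⁻⁹ F.
U₁ = 2.23×10⁻³ J.
Battery connected ⇒ V is held fixed. C₂ = 2.80 C₁ and U = ½CV², so U₂/U₁ = C₂/C₁ = 2.80.
U₂ = 2.80 × 2.23×10⁻³ = 6.23×10⁻³ J.

6.23 mJ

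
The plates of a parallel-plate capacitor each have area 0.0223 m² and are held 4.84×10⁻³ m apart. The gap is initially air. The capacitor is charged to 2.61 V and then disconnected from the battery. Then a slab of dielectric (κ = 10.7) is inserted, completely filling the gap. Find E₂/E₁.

0.0935

Isolated ⇒ Q is held fixed.
V₂ = Q/C₂ = V₁/10.7; E = V/d, so E₂/E₁ = (V₂/V₁)(d₁/d₂) = 0.0935.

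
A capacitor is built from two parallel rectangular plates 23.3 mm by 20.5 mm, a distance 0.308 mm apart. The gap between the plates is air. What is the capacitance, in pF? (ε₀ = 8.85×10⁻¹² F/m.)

A = 23.3 × 20.5 mm² = 4.78×10⁻⁴ m².
C = ε₀A/d = 8.85×10⁻¹² × 4.78×10⁻⁴ / 3.08×10⁻⁴ = 1.37×10⁻¹¹ F.

C ≈ 13.7 pF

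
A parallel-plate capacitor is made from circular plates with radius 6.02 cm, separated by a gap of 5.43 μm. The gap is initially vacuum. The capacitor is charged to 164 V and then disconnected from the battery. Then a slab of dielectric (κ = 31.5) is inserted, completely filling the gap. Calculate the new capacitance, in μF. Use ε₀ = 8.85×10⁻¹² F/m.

A = π(6.02 cm)² = 1.14×10⁻² m².
Initially C₁ = ε₀A/d = 8.85×10⁻¹² × 1.14×10⁻² / 5.43×10⁻⁶ = 1.86×10⁻⁸ F.
C = κε₀A/d scales with κ, so C₂/C₁ = κ = 31.5.
C₂ = 31.5 × 1.86×10⁻⁸ = 5.85×10⁻⁷ F.

C ≈ 0.585 μF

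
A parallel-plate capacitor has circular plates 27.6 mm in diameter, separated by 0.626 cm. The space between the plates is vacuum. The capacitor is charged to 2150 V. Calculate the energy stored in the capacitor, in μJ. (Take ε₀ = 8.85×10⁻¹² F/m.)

A = π(27.6/2 mm)² = 5.98×10⁻⁴ m².
C = ε₀A/d = 8.85×10⁻¹² × 5.98×10⁻⁴ / 6.26×10⁻³ = 8.46×10⁻¹³ F.
U = ½CV² = ½ × 8.46×10⁻¹³ × (2150)² = 1.95×10⁻⁶ J.

U ≈ 1.95 μJ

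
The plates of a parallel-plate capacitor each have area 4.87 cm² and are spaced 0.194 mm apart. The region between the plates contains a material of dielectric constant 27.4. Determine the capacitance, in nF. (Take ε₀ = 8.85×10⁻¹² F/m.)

0.609 nF

A = 4.87 cm² = 4.87×10⁻⁴ m².
C = κε₀A/d = 27.4 × 8.85×10⁻¹² × 4.87×10⁻⁴ / 1.94×10⁻⁴ = 6.09×10⁻¹⁰ F.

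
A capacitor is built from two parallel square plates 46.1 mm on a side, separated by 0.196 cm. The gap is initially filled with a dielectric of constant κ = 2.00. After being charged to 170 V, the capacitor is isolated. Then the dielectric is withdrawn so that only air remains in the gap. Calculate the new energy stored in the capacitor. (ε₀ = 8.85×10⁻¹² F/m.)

A = (46.1 mm)² = 2.13×10⁻³ m².
Initially C₁ = κε₀A/d = 2.00 × 8.85×10⁻¹² × 2.13×10⁻³ / 1.96×10⁻³ = 1.92×10⁻¹¹ F.
U₁ = 2.77×10⁻⁷ J.
Isolated ⇒ Q is held fixed. C₂ = 0.500 C₁ and U = Q²/(2C), so U₂/U₁ = C₁/C₂ = 2.00.
U₂ = 2.00 × 2.77×10⁻⁷ = 5.55×10⁻⁷ J.

U ≈ 0.555 μJ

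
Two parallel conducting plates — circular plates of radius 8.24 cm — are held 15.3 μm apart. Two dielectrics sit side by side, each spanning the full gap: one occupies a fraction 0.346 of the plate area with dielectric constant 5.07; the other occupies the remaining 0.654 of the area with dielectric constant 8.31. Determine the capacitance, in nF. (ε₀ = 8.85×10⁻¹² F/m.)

A = π(8.24 cm)² = 2.13×10⁻² m².
Side-by-side slabs ⇒ two capacitors in parallel, each spanning the full gap.
C₁ = κ₁ε₀A₁/d = 5.07 × 8.85×10⁻¹² × 7.38×10⁻³ / 1.53×10⁻⁵ = 2.16×10⁻⁸ F.
C₂ = κ₂ε₀A₂/d = 8.31 × 8.85×10⁻¹² × 1.40×10⁻² / 1.53×10⁻⁵ = 6.71×10⁻⁸ F.
C = C₁ + C₂ = 8.87×10⁻⁸ F.

C ≈ 88.7 nF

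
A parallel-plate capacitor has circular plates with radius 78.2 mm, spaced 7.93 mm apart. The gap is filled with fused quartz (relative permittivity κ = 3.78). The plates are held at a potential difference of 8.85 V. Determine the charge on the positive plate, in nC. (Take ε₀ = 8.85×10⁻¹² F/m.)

Q ≈ 0.717 nC

A = π(78.2 mm)² = 1.92×10⁻² m².
C = κε₀A/d = 3.78 × 8.85×10⁻¹² × 1.92×10⁻² / 7.93×10⁻³ = 8.10×10⁻¹¹ F.
Q = CV = 8.10×10⁻¹¹ × 8.85 = 7.17×10⁻¹⁰ C.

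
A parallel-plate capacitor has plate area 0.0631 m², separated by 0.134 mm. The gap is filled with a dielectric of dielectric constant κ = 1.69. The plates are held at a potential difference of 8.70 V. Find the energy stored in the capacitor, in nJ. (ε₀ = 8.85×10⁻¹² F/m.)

267 nJ

C = κε₀A/d = 1.69 × 8.85×10⁻¹² × 6.31×10⁻² / 1.34×10⁻⁴ = 7.04×10⁻⁹ F.
U = ½CV² = ½ × 7.04×10⁻⁹ × (8.70)² = 2.67×10⁻⁷ J.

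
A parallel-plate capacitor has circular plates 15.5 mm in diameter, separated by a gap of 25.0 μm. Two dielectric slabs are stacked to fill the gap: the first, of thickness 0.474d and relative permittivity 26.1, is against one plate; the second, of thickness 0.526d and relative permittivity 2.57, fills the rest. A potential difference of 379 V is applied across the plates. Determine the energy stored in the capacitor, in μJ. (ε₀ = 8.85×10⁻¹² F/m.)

A = π(15.5/2 mm)² = 1.89×10⁻⁴ m².
Stacked slabs ⇒ two capacitors in series, each with the full plate area.
C₁ = κ₁ε₀A/d₁ = 26.1 × 8.85×10⁻¹² × 1.89×10⁻⁴ / 1.18×10⁻⁵ = 3.68×10⁻⁹ F.
C₂ = κ₂ε₀A/d₂ = 2.57 × 8.85×10⁻¹² × 1.89×10⁻⁴ / 1.31×10⁻⁵ = 3.26×10⁻¹⁰ F.
C = (1/C₁ + 1/C₂)⁻¹ = 3.00×10⁻¹⁰ F.
U = ½CV² = ½ × 3.00×10⁻¹⁰ × (379)² = 2.15×10⁻⁵ J.

U ≈ 21.5 μJ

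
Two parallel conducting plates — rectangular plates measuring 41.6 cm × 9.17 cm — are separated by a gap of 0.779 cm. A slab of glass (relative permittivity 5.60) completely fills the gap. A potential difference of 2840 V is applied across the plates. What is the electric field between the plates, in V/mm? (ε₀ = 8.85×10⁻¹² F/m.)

E = V/d = 2840 / 7.79×10⁻³ = 3.65×10⁵ V/m.

365 V/mm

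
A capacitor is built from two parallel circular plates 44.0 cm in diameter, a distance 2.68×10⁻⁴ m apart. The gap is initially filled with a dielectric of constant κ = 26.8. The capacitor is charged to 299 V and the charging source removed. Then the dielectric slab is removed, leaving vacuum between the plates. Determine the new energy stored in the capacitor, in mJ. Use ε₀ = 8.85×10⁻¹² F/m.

161 mJ

A = π(44.0/2 cm)² = 0.152 m².
Initially C₁ = κε₀A/d = 26.8 × 8.85×10⁻¹² × 0.152 / 2.68×10⁻⁴ = 1.35×10⁻⁷ F.
U₁ = 6.02×10⁻³ J.
Isolated ⇒ Q is held fixed. C₂ = 0.0373 C₁ and U = Q²/(2C), so U₂/U₁ = C₁/C₂ = 26.8.
U₂ = 26.8 × 6.02×10⁻³ = 0.161 J.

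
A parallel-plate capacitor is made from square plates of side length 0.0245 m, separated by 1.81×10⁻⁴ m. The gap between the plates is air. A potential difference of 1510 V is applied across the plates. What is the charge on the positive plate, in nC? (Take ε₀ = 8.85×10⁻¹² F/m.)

44.3 nC

A = (0.0245 m)² = 6.00×10⁻⁴ m².
C = ε₀A/d = 8.85×10⁻¹² × 6.00×10⁻⁴ / 1.81×10⁻⁴ = 2.93×10⁻¹¹ F.
Q = CV = 2.93×10⁻¹¹ × 1510 = 4.43×10⁻⁸ C.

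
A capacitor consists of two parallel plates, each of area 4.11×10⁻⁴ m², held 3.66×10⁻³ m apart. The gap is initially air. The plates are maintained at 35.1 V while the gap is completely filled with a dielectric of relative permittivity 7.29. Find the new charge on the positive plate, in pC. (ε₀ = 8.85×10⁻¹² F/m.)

Initially C₁ = ε₀A/d = 8.85×10⁻¹² × 4.11×10⁻⁴ / 3.66×10⁻³ = 9.94×10⁻¹³ F.
Q₁ = 3.49×10⁻¹¹ C.
Battery connected ⇒ V is held fixed. C₂ = 7.29 C₁ and Q = CV, so Q₂/Q₁ = C₂/C₁ = 7.29.
Q₂ = 7.29 × 3.49×10⁻¹¹ = 2.54×10⁻¹⁰ C.

254 pC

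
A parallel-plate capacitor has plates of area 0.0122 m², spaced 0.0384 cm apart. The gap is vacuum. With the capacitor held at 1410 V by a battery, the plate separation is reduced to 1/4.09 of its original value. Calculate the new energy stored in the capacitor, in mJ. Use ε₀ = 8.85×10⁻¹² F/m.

Initially C₁ = ε₀A/d = 8.85×10⁻¹² × 1.22×10⁻² / 3.84×10⁻⁴ = 2.81×10⁻¹⁰ F.
U₁ = 2.79×10⁻⁴ J.
Battery connected ⇒ V is held fixed. C₂ = 4.09 C₁ and U = ½CV², so U₂/U₁ = C₂/C₁ = 4.09.
U₂ = 4.09 × 2.79×10⁻⁴ = 1.14×10⁻³ J.

1.14 mJ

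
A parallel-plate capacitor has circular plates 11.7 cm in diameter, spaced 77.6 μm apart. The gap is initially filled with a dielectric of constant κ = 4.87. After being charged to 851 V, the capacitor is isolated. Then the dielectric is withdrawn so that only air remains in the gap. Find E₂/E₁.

E₂/E₁ ≈ 4.87

Isolated ⇒ Q is held fixed.
V₂ = Q/C₂ = V₁/0.205; E = V/d, so E₂/E₁ = (V₂/V₁)(d₁/d₂) = 4.87.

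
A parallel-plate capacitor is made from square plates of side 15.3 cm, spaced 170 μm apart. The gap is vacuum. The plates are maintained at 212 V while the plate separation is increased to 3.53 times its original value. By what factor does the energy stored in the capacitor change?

U₂/U₁ ≈ 0.283

Battery connected ⇒ V is held fixed.
C₂ = 0.283 C₁ and U = ½CV², so U₂/U₁ = C₂/C₁ = 0.283.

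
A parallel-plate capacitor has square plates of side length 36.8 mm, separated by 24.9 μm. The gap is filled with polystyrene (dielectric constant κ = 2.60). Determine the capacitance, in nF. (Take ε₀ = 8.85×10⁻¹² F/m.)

A = (36.8 mm)² = 1.35×10⁻³ m².
C = κε₀A/d = 2.60 × 8.85×10⁻¹² × 1.35×10⁻³ / 2.49×10⁻⁵ = 1.25×10⁻⁹ F.

C ≈ 1.25 nF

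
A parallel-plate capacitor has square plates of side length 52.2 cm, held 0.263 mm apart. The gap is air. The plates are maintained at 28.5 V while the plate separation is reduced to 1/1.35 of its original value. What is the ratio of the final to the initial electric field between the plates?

1.35

Battery connected ⇒ V is held fixed.
E = V/d, so E₂/E₁ = d₁/d₂ = 1.35.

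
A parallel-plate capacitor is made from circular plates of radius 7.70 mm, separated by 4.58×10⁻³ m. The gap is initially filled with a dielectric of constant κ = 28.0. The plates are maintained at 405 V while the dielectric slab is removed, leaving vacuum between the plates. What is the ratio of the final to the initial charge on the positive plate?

Battery connected ⇒ V is held fixed.
C₂ = 0.0357 C₁ and Q = CV, so Q₂/Q₁ = C₂/C₁ = 0.0357.

0.0357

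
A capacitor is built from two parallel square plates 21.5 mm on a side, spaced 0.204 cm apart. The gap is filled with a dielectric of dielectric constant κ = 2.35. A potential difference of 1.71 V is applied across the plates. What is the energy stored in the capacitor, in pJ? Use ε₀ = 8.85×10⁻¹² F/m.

U ≈ 6.89 pJ

A = (21.5 mm)² = 4.62×10⁻⁴ m².
C = κε₀A/d = 2.35 × 8.85×10⁻¹² × 4.62×10⁻⁴ / 2.04×10⁻³ = 4.71×10⁻¹² F.
U = ½CV² = ½ × 4.71×10⁻¹² × (1.71)² = 6.89×10⁻¹² J.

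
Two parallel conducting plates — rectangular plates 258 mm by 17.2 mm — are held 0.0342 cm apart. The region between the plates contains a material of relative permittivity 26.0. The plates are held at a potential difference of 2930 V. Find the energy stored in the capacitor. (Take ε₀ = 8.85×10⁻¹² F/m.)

A = 258 × 17.2 mm² = 4.44×10⁻³ m².
C = κε₀A/d = 26.0 × 8.85×10⁻¹² × 4.44×10⁻³ / 3.42×10⁻⁴ = 2.99×10⁻⁹ F.
U = ½CV² = ½ × 2.99×10⁻⁹ × (2930)² = 1.28×10⁻² J.

12.8 mJ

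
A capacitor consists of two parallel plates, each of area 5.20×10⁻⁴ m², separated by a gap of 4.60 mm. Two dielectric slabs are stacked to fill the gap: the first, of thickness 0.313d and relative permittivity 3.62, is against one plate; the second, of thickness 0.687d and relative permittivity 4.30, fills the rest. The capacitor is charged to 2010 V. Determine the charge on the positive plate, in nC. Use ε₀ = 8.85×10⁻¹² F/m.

Stacked slabs ⇒ two capacitors in series, each with the full plate area.
C₁ = κ₁ε₀A/d₁ = 3.62 × 8.85×10⁻¹² × 5.20×10⁻⁴ / 1.44×10⁻³ = 1.16×10⁻¹¹ F.
C₂ = κ₂ε₀A/d₂ = 4.30 × 8.85×10⁻¹² × 5.20×10⁻⁴ / 3.16×10⁻³ = 6.26×10⁻¹² F.
C = (1/C₁ + 1/C₂)⁻¹ = 4.06×10⁻¹² F.
Q = CV = 4.06×10⁻¹² × 2010 = 8.17×10⁻⁹ C.

8.17 nC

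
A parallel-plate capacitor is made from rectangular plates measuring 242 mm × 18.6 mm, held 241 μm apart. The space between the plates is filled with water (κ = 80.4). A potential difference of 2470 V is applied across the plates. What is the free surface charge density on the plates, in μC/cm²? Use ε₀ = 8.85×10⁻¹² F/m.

0.729 μC/cm²

A = 242 × 18.6 mm² = 4.50×10⁻³ m².
C = κε₀A/d = 80.4 × 8.85×10⁻¹² × 4.50×10⁻³ / 2.41×10⁻⁴ = 1.33×10⁻⁸ F.
σ = Q/A = CV/A = 1.33×10⁻⁸ × 2470 / 4.50×10⁻³ = 7.29×10⁻³ C/m².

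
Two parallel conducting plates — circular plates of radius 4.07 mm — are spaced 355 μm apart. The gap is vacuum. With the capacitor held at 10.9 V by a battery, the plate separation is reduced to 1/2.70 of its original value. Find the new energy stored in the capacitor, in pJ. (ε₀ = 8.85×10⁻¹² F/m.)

A = π(4.07 mm)² = 5.20×10⁻⁵ m².
Initially C₁ = ε₀A/d = 8.85×10⁻¹² × 5.20×10⁻⁵ / 3.55×10⁻⁴ = 1.30×10⁻¹² F.
U₁ = 7.71×10⁻¹¹ J.
Battery connected ⇒ V is held fixed. C₂ = 2.70 C₁ and U = ½CV², so U₂/U₁ = C₂/C₁ = 2.70.
U₂ = 2.70 × 7.71×10⁻¹¹ = 2.08×10⁻¹⁰ J.

208 pJ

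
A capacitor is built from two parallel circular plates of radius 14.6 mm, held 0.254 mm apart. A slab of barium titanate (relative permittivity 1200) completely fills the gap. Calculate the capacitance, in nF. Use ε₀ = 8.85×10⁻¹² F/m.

A = π(14.6 mm)² = 6.70×10⁻⁴ m².
C = κε₀A/d = 1200 × 8.85×10⁻¹² × 6.70×10⁻⁴ / 2.54×10⁻⁴ = 2.80×10⁻⁸ F.

C ≈ 28.0 nF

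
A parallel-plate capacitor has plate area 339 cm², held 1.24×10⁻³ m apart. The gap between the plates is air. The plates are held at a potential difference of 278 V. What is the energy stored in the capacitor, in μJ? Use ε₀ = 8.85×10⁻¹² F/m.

A = 339 cm² = 3.39×10⁻² m².
C = ε₀A/d = 8.85×10⁻¹² × 3.39×10⁻² / 1.24×10⁻³ = 2.42×10⁻¹⁰ F.
U = ½CV² = ½ × 2.42×10⁻¹⁰ × (278)² = 9.35×10⁻⁶ J.

9.35 μJ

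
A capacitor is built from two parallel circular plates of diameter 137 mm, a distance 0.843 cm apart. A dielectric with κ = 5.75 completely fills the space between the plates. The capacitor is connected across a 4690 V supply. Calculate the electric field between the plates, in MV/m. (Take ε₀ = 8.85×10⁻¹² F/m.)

E ≈ 0.556 MV/m

E = V/d = 4690 / 8.43×10⁻³ = 5.56×10⁵ V/m.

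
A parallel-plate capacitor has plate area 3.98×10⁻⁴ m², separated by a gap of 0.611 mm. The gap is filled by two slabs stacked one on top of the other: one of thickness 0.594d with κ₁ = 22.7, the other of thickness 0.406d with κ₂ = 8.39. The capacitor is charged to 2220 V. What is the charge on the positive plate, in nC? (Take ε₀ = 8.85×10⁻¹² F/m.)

172 nC

Stacked slabs ⇒ two capacitors in series, each with the full plate area.
C₁ = κ₁ε₀A/d₁ = 22.7 × 8.85×10⁻¹² × 3.98×10⁻⁴ / 3.63×10⁻⁴ = 2.20×10⁻¹⁰ F.
C₂ = κ₂ε₀A/d₂ = 8.39 × 8.85×10⁻¹² × 3.98×10⁻⁴ / 2.48×10⁻⁴ = 1.19×10⁻¹⁰ F.
C = (1/C₁ + 1/C₂)⁻¹ = 7.73×10⁻¹¹ F.
Q = CV = 7.73×10⁻¹¹ × 2220 = 1.72×10⁻⁷ C.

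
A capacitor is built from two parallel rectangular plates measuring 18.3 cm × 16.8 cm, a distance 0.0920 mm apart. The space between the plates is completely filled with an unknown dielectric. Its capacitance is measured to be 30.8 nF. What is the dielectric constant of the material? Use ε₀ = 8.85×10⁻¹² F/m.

10.4

A = 18.3 × 16.8 cm² = 3.07×10⁻² m².
κ = Cd/(ε₀A) = 3.08×10⁻⁸ × 9.20×10⁻⁵ / (8.85×10⁻¹² × 3.07×10⁻²) = 10.4.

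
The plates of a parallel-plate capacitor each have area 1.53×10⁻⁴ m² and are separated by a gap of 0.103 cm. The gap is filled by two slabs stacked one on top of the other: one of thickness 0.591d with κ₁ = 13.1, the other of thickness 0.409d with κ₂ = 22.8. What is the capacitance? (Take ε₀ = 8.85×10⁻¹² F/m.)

Stacked slabs ⇒ two capacitors in series, each with the full plate area.
C₁ = κ₁ε₀A/d₁ = 13.1 × 8.85×10⁻¹² × 1.53×10⁻⁴ / 6.09×10⁻⁴ = 2.91×10⁻¹¹ F.
C₂ = κ₂ε₀A/d₂ = 22.8 × 8.85×10⁻¹² × 1.53×10⁻⁴ / 4.21×10⁻⁴ = 7.33×10⁻¹¹ F.
C = (1/C₁ + 1/C₂)⁻¹ = 2.08×10⁻¹¹ F.

20.8 pF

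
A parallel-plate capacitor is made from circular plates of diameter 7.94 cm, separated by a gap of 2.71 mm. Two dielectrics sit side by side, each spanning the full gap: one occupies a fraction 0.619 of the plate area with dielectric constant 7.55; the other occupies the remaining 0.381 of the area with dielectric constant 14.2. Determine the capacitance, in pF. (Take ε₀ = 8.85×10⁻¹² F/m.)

A = π(7.94/2 cm)² = 4.95×10⁻³ m².
Side-by-side slabs ⇒ two capacitors in parallel, each spanning the full gap.
C₁ = κ₁ε₀A₁/d = 7.55 × 8.85×10⁻¹² × 3.06×10⁻³ / 2.71×10⁻³ = 7.56×10⁻¹¹ F.
C₂ = κ₂ε₀A₂/d = 14.2 × 8.85×10⁻¹² × 1.89×10⁻³ / 2.71×10⁻³ = 8.75×10⁻¹¹ F.
C = C₁ + C₂ = 1.63×10⁻¹⁰ F.

C ≈ 163 pF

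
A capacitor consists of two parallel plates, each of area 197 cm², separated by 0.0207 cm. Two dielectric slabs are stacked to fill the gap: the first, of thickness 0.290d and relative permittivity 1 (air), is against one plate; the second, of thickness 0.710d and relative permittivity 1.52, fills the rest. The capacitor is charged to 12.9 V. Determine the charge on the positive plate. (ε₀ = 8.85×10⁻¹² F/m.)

A = 197 cm² = 1.97×10⁻² m².
Stacked slabs ⇒ two capacitors in series, each with the full plate area.
C₁ = κ₁ε₀A/d₁ = 1.00 × 8.85×10⁻¹² × 1.97×10⁻² / 6.00×10⁻⁵ = 2.90×10⁻⁹ F.
C₂ = κ₂ε₀A/d₂ = 1.52 × 8.85×10⁻¹² × 1.97×10⁻² / 1.47×10⁻⁴ = 1.80×10⁻⁹ F.
C = (1/C₁ + 1/C₂)⁻¹ = 1.11×10⁻⁹ F.
Q = CV = 1.11×10⁻⁹ × 12.9 = 1.44×10⁻⁸ C.

Q ≈ 14.4 nC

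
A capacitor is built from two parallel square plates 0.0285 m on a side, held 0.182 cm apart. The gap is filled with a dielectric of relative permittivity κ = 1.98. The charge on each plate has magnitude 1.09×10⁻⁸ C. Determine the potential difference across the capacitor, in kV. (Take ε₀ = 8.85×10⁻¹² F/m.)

A = (0.0285 m)² = 8.12×10⁻⁴ m².
C = κε₀A/d = 1.98 × 8.85×10⁻¹² × 8.12×10⁻⁴ / 1.82×10⁻³ = 7.82×10⁻¹² F.
V = Q/C = 1.09×10⁻⁸ / 7.82×10⁻¹² = 1.39×10³ V.

1.39 kV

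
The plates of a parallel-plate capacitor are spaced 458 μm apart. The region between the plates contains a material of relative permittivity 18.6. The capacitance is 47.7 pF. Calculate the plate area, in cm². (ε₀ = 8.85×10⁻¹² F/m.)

A = Cd/(κε₀) = 4.77×10⁻¹¹ × 4.58×10⁻⁴ / (18.6 × 8.85×10⁻¹²) = 1.33×10⁻⁴ m².

A ≈ 1.33 cm²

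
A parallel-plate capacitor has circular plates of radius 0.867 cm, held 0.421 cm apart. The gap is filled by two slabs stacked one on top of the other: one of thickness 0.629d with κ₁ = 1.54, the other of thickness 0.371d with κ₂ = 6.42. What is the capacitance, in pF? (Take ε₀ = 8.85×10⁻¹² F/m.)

C ≈ 1.06 pF

A = π(0.867 cm)² = 2.36×10⁻⁴ m².
Stacked slabs ⇒ two capacitors in series, each with the full plate area.
C₁ = κ₁ε₀A/d₁ = 1.54 × 8.85×10⁻¹² × 2.36×10⁻⁴ / 2.65×10⁻³ = 1.22×10⁻¹² F.
C₂ = κ₂ε₀A/d₂ = 6.42 × 8.85×10⁻¹² × 2.36×10⁻⁴ / 1.56×10⁻³ = 8.59×10⁻¹² F.
C = (1/C₁ + 1/C₂)⁻¹ = 1.06×10⁻¹² F.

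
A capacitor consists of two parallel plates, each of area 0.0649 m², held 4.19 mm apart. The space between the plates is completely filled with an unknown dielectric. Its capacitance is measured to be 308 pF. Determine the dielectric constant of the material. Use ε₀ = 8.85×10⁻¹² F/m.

2.25

κ = Cd/(ε₀A) = 3.08×10⁻¹⁰ × 4.19×10⁻³ / (8.85×10⁻¹² × 6.49×10⁻²) = 2.25.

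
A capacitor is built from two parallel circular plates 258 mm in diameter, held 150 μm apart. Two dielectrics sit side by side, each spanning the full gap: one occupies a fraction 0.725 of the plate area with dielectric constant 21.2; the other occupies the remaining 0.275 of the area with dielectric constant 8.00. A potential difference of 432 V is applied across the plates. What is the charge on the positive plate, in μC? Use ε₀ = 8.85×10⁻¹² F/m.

A = π(258/2 mm)² = 5.23×10⁻² m².
Side-by-side slabs ⇒ two capacitors in parallel, each spanning the full gap.
C₁ = κ₁ε₀A₁/d = 21.2 × 8.85×10⁻¹² × 3.79×10⁻² / 1.50×10⁻⁴ = 4.74×10⁻⁸ F.
C₂ = κ₂ε₀A₂/d = 8.00 × 8.85×10⁻¹² × 1.44×10⁻² / 1.50×10⁻⁴ = 6.79×10⁻⁹ F.
C = C₁ + C₂ = 5.42×10⁻⁸ F.
Q = CV = 5.42×10⁻⁸ × 432 = 2.34×10⁻⁵ C.

23.4 μC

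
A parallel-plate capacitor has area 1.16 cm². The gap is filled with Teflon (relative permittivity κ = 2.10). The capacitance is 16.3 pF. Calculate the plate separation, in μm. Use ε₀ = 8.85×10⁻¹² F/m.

d ≈ 132 μm

A = 1.16 cm² = 1.16×10⁻⁴ m².
d = κε₀A/C = 2.10 × 8.85×10⁻¹² × 1.16×10⁻⁴ / 1.63×10⁻¹¹ = 1.32×10⁻⁴ m.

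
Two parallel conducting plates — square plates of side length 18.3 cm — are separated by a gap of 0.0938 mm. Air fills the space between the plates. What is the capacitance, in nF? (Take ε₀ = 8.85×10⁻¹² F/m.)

C ≈ 3.16 nF

A = (18.3 cm)² = 3.35×10⁻² m².
C = ε₀A/d = 8.85×10⁻¹² × 3.35×10⁻² / 9.38×10⁻⁵ = 3.16×10⁻⁹ F.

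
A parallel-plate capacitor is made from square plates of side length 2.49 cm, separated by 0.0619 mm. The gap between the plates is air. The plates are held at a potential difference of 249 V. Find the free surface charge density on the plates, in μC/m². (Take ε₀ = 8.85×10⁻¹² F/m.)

A = (2.49 cm)² = 6.20×10⁻⁴ m².
C = ε₀A/d = 8.85×10⁻¹² × 6.20×10⁻⁴ / 6.19×10⁻⁵ = 8.86×10⁻¹¹ F.
σ = Q/A = CV/A = 8.86×10⁻¹¹ × 249 / 6.20×10⁻⁴ = 3.56×10⁻⁵ C/m².

35.6 μC/m²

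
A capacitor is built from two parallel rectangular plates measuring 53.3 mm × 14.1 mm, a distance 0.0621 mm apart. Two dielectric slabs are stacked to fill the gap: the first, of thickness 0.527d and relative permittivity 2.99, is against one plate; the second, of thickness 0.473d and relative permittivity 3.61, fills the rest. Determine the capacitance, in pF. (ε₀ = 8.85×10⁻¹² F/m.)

A = 53.3 × 14.1 mm² = 7.52×10⁻⁴ m².
Stacked slabs ⇒ two capacitors in series, each with the full plate area.
C₁ = κ₁ε₀A/d₁ = 2.99 × 8.85×10⁻¹² × 7.52×10⁻⁴ / 3.27×10⁻⁵ = 6.08×10⁻¹⁰ F.
C₂ = κ₂ε₀A/d₂ = 3.61 × 8.85×10⁻¹² × 7.52×10⁻⁴ / 2.94×10⁻⁵ = 8.17×10⁻¹⁰ F.
C = (1/C₁ + 1/C₂)⁻¹ = 3.49×10⁻¹⁰ F.

C ≈ 349 pF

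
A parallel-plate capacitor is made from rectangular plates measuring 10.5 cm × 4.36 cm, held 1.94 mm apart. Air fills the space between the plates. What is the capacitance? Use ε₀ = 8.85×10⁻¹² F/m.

20.9 pF

A = 10.5 × 4.36 cm² = 4.58×10⁻³ m².
C = ε₀A/d = 8.85×10⁻¹² × 4.58×10⁻³ / 1.94×10⁻³ = 2.09×10⁻¹¹ F.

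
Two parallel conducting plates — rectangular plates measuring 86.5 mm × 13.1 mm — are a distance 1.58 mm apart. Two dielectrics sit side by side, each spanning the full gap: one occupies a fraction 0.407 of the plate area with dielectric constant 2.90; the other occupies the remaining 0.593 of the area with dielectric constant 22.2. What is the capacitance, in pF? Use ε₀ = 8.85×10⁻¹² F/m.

A = 86.5 × 13.1 mm² = 1.13×10⁻³ m².
Side-by-side slabs ⇒ two capacitors in parallel, each spanning the full gap.
C₁ = κ₁ε₀A₁/d = 2.90 × 8.85×10⁻¹² × 4.61×10⁻⁴ / 1.58×10⁻³ = 7.49×10⁻¹² F.
C₂ = κ₂ε₀A₂/d = 22.2 × 8.85×10⁻¹² × 6.72×10⁻⁴ / 1.58×10⁻³ = 8.36×10⁻¹¹ F.
C = C₁ + C₂ = 9.10×10⁻¹¹ F.

C ≈ 91.0 pF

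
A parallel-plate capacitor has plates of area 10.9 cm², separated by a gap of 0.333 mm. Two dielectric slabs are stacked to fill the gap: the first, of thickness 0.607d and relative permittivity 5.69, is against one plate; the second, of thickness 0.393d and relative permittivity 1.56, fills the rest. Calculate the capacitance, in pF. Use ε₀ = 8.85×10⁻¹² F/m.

80.8 pF

A = 10.9 cm² = 1.09×10⁻³ m².
Stacked slabs ⇒ two capacitors in series, each with the full plate area.
C₁ = κ₁ε₀A/d₁ = 5.69 × 8.85×10⁻¹² × 1.09×10⁻³ / 2.02×10⁻⁴ = 2.72×10⁻¹⁰ F.
C₂ = κ₂ε₀A/d₂ = 1.56 × 8.85×10⁻¹² × 1.09×10⁻³ / 1.31×10⁻⁴ = 1.15×10⁻¹⁰ F.
C = (1/C₁ + 1/C₂)⁻¹ = 8.08×10⁻¹¹ F.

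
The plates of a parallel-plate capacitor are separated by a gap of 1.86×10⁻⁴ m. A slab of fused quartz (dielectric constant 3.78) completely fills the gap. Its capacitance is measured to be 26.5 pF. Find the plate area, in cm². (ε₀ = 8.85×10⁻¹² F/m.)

1.47 cm²

A = Cd/(κε₀) = 2.65×10⁻¹¹ × 1.86×10⁻⁴ / (3.78 × 8.85×10⁻¹²) = 1.47×10⁻⁴ m².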